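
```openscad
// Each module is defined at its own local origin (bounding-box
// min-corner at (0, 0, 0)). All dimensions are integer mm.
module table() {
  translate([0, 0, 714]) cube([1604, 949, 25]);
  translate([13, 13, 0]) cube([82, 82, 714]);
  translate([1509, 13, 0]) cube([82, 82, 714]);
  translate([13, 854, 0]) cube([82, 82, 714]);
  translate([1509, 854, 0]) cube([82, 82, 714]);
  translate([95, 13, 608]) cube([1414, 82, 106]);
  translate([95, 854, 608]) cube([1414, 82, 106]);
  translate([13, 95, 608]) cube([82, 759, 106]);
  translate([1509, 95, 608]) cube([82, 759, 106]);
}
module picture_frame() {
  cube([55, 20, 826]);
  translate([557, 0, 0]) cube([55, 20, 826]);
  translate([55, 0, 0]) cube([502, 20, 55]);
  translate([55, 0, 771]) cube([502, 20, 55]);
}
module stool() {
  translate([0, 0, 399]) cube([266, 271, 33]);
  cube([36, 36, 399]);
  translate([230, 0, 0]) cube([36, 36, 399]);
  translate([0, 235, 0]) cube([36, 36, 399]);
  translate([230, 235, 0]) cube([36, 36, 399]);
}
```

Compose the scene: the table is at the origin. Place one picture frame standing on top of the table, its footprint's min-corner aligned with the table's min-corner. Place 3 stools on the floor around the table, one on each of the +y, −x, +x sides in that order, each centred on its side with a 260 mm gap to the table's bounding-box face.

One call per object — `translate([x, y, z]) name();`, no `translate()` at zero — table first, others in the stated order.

table();
translate([0, 0, 739]) picture_frame();
translate([669, 1209, 0]) stool();
translate([-526, 339, 0]) stool();
translate([1864, 339, 0]) stool();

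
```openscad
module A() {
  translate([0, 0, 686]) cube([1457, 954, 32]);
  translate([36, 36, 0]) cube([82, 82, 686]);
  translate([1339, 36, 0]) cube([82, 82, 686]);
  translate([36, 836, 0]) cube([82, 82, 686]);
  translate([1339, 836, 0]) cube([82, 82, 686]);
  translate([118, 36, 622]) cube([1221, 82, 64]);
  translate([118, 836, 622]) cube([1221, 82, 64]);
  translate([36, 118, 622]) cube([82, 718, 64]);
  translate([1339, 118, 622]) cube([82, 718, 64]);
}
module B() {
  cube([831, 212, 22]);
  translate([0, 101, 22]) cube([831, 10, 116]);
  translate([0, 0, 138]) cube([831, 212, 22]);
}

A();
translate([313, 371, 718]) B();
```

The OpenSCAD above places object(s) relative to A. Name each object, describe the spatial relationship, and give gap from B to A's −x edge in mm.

A is a table. B is an I-beam. The I-beam is on top of the table, centred. The gap from the I-beam to the table's −x edge is 313 mm.

The I-beam's min-x is at 313; the table's min-x is 0; gap = 313 mm.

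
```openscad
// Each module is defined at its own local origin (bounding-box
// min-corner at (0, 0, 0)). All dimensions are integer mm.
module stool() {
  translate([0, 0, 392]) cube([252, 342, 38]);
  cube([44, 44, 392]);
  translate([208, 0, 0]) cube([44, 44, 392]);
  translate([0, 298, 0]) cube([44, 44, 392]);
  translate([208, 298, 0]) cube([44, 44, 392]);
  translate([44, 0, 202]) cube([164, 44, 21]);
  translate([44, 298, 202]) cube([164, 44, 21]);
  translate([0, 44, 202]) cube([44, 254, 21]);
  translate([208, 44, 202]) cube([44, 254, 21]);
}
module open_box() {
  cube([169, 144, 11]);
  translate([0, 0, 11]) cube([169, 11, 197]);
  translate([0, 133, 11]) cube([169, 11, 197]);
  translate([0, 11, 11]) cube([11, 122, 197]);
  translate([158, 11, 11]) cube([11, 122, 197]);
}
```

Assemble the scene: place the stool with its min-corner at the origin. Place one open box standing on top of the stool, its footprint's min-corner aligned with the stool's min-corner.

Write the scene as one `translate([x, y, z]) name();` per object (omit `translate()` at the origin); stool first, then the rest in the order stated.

stool();
translate([0, 0, 430]) open_box();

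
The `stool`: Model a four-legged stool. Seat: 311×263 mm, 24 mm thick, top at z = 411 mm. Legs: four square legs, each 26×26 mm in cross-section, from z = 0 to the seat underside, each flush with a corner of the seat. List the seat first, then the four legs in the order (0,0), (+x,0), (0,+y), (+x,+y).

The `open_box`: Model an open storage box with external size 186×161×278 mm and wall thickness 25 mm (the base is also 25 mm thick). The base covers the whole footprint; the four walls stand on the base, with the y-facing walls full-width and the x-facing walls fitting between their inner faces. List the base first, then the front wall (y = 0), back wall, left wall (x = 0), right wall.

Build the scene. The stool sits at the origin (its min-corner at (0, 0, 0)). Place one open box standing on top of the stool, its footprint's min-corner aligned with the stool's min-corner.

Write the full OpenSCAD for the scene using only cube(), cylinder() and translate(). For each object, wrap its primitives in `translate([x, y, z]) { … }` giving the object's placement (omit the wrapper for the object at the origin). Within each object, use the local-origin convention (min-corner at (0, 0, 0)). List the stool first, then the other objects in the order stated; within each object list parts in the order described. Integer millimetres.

translate([0, 0, 387]) cube([311, 263, 24]);
cube([26, 26, 387]);
translate([285, 0, 0]) cube([26, 26, 387]);
translate([0, 237, 0]) cube([26, 26, 387]);
translate([285, 237, 0]) cube([26, 26, 387]);
translate([0, 0, 411]) {
  cube([186, 161, 25]);
  translate([0, 0, 25]) cube([186, 25, 253]);
  translate([0, 136, 25]) cube([186, 25, 253]);
  translate([0, 25, 25]) cube([25, 111, 253]);
  translate([161, 25, 25]) cube([25, 111, 253]);
}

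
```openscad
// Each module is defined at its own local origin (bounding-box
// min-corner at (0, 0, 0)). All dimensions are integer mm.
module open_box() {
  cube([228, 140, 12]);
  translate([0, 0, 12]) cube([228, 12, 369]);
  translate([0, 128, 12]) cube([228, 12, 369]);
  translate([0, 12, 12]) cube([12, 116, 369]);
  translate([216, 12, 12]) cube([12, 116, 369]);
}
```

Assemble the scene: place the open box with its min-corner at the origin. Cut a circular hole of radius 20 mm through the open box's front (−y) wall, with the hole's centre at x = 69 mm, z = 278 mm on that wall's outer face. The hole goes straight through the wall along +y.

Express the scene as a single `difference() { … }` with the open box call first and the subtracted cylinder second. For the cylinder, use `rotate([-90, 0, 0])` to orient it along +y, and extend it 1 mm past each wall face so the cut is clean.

difference() {
  open_box();
  translate([69, -1, 278]) rotate([-90, 0, 0]) cylinder(h = 14, r = 20);
}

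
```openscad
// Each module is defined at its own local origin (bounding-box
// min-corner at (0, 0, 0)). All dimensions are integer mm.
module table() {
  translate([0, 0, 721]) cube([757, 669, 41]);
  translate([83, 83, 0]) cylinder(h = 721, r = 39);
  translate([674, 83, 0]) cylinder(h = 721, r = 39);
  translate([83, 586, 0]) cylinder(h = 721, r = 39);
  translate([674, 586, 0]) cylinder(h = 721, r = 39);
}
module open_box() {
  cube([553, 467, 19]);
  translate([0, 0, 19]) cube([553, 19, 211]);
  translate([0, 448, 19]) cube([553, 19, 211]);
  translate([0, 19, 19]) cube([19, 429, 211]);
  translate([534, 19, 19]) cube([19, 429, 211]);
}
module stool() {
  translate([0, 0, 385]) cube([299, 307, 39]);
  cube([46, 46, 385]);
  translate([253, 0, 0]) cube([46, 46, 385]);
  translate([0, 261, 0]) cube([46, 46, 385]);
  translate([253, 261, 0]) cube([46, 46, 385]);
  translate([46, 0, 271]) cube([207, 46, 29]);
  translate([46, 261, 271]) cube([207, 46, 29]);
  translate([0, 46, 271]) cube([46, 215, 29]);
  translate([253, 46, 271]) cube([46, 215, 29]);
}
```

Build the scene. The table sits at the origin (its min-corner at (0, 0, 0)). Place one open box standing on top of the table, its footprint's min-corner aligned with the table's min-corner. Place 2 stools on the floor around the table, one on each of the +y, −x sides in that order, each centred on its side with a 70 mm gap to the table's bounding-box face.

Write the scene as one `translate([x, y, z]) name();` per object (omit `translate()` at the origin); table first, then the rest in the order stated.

table();
translate([0, 0, 762]) open_box();
translate([229, 739, 0]) stool();
translate([-369, 181, 0]) stool();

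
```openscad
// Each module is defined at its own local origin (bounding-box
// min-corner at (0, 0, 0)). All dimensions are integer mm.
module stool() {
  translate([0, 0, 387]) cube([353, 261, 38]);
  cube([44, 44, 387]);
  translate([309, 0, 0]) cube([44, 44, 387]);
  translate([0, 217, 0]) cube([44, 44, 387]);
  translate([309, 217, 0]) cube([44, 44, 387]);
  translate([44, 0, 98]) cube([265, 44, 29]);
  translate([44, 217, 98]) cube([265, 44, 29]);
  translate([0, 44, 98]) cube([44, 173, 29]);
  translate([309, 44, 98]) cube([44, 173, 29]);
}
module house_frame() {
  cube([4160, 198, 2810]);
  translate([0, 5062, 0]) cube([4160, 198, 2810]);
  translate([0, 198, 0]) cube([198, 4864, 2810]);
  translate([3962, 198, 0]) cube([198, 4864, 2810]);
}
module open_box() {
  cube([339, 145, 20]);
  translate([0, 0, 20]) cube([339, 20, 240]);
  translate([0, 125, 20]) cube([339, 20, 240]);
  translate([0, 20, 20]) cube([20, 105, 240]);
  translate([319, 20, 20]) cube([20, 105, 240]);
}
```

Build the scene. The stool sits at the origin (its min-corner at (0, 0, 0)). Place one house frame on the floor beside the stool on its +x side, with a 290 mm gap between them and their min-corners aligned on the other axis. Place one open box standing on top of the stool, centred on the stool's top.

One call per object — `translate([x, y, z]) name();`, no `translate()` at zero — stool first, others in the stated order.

stool();
translate([643, 0, 0]) house_frame();
translate([7, 58, 425]) open_box();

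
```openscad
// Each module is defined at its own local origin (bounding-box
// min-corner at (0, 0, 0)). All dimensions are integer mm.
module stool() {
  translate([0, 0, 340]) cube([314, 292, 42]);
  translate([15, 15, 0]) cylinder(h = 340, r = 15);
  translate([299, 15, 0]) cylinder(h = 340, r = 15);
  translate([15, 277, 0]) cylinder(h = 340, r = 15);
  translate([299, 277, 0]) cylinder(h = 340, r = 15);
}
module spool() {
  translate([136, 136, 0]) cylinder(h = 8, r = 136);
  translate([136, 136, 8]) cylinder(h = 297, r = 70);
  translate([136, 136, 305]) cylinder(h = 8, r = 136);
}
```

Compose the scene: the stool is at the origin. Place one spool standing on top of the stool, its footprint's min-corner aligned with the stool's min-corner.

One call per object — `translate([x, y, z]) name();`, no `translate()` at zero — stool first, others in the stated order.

stool();
translate([0, 0, 382]) spool();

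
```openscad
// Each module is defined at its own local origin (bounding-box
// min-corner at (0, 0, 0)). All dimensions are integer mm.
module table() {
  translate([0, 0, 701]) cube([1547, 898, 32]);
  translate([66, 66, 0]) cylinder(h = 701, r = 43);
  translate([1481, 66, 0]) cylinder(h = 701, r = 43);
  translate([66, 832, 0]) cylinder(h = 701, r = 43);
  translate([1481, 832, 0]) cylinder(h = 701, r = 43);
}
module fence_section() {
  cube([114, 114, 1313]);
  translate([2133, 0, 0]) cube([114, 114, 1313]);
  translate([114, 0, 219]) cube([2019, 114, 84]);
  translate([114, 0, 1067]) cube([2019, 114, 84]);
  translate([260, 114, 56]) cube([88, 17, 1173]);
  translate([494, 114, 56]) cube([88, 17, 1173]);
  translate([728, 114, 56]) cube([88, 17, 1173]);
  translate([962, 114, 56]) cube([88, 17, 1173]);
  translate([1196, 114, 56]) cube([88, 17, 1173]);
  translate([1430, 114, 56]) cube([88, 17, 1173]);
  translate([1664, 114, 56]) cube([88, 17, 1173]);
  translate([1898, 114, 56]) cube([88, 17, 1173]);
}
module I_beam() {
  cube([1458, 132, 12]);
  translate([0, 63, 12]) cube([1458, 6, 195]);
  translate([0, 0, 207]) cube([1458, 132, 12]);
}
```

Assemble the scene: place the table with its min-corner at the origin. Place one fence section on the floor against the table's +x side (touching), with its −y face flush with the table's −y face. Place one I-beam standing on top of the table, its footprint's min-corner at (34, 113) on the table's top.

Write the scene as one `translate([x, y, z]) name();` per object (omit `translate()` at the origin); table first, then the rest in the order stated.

table();
translate([1547, 0, 0]) fence_section();
translate([34, 113, 733]) I_beam();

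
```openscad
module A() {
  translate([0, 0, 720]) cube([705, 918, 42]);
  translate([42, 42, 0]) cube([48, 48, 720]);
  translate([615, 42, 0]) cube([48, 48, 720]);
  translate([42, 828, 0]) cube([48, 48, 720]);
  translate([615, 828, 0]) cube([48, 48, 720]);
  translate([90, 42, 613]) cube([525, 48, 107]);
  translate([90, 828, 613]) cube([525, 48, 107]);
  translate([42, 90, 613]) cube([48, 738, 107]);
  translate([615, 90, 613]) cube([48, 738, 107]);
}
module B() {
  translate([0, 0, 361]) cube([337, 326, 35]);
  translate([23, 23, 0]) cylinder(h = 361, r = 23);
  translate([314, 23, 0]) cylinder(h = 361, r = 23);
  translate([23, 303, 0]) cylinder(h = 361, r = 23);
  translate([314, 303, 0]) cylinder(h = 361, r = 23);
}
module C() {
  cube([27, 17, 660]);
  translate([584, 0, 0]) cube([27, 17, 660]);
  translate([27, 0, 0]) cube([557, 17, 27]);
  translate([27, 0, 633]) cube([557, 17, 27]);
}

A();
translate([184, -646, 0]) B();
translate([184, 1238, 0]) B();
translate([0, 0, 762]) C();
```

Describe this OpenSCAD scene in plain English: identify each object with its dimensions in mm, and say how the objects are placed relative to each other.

A is a table: top 705 mm (x) × 918 mm (y), 42 mm thick, upper face at z = 762 mm, on four 48×48 mm square legs, each inset 42 mm from the nearest pair of top edges, running from z = 0 to the bottom of the top. Four apron rails, 48 mm thick and 107 mm tall, run between adjacent legs with their top edges flush with the underside of the top and their outer faces flush with the legs' outer faces.

B is a simple wooden stool: a rectangular seat 337 mm (x) by 326 mm (y), 35 mm thick, top face at z = 396 mm, on four round legs, each 46 mm in diameter. The legs rest on z = 0, each leg's axis is inset half a diameter from the nearest pair of seat edges (so the leg's bounding box is flush with the corner).

C is a picture frame with a 557×606 mm rectangular opening (x by z) and a uniform 27 mm border on every side. Frame depth is 17 mm along y. It is built from two vertical stiles running the full outside height and two horizontal rails spanning the gap between the stiles.

Two stools sit around the table at the −y, +y sides. The picture frame is on top of the table.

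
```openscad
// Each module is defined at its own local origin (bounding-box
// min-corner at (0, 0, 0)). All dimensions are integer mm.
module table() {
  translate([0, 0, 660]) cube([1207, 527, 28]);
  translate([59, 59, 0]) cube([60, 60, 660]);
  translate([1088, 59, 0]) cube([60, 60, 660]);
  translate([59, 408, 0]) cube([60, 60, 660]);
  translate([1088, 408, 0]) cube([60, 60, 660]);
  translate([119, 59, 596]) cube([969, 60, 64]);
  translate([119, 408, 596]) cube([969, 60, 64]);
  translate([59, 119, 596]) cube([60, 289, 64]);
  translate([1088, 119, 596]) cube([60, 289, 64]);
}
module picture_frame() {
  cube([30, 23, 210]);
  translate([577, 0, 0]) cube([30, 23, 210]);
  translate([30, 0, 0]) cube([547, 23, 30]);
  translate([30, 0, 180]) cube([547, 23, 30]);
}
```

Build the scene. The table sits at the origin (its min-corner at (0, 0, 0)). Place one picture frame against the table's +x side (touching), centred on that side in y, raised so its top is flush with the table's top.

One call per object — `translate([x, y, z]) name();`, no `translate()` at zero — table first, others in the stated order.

table();
translate([1207, 252, 478]) picture_frame();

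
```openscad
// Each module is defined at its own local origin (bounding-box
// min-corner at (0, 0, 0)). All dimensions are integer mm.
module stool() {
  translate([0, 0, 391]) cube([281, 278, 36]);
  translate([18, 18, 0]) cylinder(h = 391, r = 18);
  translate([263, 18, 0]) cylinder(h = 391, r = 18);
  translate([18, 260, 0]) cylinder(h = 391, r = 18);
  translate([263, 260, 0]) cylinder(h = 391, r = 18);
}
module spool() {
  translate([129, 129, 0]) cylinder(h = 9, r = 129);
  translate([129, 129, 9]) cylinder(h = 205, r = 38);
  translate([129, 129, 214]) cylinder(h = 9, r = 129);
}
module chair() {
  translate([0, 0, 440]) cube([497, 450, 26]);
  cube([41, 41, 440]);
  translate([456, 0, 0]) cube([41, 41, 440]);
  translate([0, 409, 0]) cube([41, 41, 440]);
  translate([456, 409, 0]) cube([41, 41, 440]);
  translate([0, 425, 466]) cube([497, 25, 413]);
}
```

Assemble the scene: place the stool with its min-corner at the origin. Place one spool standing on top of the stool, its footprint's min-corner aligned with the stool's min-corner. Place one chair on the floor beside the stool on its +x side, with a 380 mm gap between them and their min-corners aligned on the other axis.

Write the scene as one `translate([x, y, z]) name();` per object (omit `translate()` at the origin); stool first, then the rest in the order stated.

stool();
translate([0, 0, 427]) spool();
translate([661, 0, 0]) chair();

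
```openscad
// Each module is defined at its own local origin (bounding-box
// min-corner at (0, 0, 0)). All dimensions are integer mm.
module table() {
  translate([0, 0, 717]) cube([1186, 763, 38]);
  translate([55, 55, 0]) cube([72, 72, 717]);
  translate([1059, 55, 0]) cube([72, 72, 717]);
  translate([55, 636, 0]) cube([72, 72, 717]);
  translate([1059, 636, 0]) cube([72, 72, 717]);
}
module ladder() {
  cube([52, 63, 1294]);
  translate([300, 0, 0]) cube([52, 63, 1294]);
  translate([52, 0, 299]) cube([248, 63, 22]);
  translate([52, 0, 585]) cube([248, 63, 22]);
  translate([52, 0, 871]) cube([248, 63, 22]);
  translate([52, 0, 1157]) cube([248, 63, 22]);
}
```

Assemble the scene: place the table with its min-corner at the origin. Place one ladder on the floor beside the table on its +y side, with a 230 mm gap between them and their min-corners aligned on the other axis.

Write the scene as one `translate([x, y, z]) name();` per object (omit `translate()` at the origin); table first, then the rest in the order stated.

table();
translate([0, 993, 0]) ladder();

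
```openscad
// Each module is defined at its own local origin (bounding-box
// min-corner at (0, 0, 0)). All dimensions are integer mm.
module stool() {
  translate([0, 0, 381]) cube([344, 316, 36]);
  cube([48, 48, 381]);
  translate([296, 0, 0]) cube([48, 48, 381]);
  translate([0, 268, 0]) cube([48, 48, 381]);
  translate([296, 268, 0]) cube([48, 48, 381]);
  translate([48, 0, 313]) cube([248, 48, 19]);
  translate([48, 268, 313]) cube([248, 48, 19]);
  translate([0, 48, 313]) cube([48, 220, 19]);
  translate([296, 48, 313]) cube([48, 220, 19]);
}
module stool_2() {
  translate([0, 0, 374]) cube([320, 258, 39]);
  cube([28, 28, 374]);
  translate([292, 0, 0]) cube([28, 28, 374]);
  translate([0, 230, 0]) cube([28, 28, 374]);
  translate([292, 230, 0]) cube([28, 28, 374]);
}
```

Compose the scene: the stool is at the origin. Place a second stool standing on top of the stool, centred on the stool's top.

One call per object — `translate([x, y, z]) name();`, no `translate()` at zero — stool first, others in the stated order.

stool();
translate([12, 29, 417]) stool_2();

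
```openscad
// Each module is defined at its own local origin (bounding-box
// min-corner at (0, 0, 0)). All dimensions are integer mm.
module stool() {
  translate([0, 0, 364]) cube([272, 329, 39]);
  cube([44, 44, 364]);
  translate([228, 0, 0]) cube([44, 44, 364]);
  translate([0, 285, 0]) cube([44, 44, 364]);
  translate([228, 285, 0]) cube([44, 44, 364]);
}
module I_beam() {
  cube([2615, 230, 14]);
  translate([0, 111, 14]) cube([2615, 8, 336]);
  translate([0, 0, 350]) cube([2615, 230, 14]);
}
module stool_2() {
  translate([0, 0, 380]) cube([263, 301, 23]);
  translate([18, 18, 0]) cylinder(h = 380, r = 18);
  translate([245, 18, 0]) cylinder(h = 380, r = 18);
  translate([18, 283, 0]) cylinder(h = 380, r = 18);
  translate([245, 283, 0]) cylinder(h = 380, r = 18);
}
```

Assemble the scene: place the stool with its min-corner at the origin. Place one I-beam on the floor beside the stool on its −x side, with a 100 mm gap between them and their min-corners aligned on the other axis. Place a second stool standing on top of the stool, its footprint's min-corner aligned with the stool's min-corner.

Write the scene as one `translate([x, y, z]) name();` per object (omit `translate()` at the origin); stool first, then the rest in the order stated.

stool();
translate([-2715, 0, 0]) I_beam();
translate([0, 0, 403]) stool_2();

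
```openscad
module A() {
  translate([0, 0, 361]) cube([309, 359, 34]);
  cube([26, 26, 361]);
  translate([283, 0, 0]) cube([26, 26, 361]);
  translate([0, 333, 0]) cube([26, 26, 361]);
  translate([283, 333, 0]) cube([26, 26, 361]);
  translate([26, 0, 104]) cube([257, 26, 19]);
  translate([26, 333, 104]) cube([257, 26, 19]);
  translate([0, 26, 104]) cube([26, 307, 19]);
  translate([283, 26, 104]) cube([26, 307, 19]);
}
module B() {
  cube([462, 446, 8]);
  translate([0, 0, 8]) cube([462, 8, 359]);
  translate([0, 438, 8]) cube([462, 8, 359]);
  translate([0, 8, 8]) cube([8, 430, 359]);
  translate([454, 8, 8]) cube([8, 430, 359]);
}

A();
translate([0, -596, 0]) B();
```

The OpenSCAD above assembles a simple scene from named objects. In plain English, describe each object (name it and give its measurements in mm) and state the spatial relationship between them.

A is a four-legged stool. The seat is a 309×359×34 mm slab whose top surface is at z = 395 mm; four square legs, each 26×26 mm in cross-section, run from the floor (z = 0) to the underside of the seat, each flush with a corner of the seat. Four stretchers, 26 mm wide and 19 mm tall, connect adjacent legs with their undersides at z = 104 mm, each running between the inner faces of the legs it joins and aligned with the legs' outer faces on the other axis.

B is an open storage box with external size 462×446×367 mm and wall thickness 8 mm (the base is also 8 mm thick). The base covers the whole footprint; the four walls stand on the base, with the y-facing walls full-width and the x-facing walls fitting between their inner faces.

The open box is on the floor beside the stool on its −y side.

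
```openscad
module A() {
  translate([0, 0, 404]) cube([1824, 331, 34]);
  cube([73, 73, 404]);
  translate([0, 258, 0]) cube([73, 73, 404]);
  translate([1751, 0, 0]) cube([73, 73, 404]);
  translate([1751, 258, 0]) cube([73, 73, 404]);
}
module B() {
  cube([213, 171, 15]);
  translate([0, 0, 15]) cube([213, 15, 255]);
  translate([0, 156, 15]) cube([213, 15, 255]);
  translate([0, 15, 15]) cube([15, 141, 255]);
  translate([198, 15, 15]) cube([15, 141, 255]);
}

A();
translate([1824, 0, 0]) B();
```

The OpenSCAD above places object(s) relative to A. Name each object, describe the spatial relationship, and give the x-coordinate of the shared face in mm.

The bench's +x face and the open box's −x face are both at x = 1824 mm.

A is a bench. B is an open box. The open box is against the bench's +x side, with their −y faces flush. The x-coordinate of the shared face is 1824 mm.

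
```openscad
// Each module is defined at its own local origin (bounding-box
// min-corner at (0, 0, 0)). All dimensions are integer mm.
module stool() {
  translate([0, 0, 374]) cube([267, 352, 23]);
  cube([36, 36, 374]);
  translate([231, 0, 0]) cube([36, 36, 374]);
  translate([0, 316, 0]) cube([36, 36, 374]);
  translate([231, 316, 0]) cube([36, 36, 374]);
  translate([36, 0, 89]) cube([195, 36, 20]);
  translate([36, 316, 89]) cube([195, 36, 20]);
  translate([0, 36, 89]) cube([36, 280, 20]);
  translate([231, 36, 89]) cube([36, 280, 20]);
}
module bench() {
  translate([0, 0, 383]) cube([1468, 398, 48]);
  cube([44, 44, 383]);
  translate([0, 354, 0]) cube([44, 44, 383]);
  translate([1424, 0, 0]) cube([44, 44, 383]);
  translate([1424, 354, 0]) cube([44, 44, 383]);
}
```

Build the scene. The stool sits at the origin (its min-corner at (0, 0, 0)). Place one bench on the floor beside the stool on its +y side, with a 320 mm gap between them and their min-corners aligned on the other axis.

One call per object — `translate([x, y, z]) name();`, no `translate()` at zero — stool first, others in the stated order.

stool();
translate([0, 672, 0]) bench();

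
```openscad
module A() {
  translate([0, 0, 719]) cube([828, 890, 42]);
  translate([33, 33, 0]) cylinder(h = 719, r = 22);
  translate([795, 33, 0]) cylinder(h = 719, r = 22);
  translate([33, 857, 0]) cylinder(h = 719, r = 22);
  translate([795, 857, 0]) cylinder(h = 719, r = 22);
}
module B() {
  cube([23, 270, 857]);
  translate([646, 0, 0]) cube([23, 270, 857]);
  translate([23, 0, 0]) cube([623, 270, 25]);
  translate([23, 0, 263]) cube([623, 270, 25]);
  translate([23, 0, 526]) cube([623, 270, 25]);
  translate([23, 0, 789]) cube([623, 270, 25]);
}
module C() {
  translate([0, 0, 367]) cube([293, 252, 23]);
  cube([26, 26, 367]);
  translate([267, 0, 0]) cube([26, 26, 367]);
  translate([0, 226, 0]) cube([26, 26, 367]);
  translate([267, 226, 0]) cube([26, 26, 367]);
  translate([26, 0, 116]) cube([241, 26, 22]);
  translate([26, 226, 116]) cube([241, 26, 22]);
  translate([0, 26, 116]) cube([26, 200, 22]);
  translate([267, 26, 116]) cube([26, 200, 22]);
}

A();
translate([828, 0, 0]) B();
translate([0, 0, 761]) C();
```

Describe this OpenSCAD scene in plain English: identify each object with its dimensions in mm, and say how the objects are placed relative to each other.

A is a rectangular dining table. The top is 828×890×42 mm with its upper surface at z = 761 mm. It stands on four round legs of 44 mm diameter, each leg's bounding box inset 11 mm from the nearest pair of top edges, running from the floor to the underside of the top.

B is a bookshelf 669 mm wide overall, 270 mm deep and 857 mm tall. The two sides are 23 mm thick vertical panels. 4 horizontal shelves of 25 mm thickness span between the inner faces of the sides; the lowest shelf sits on the floor and shelves are stacked with a clear vertical gap of 238 mm between each pair.

C is a four-legged stool. The seat is a 293×252×23 mm slab whose top surface is at z = 390 mm; four square legs, each 26×26 mm in cross-section, run from the floor (z = 0) to the underside of the seat, each flush with a corner of the seat. Four stretchers, 26 mm wide and 22 mm tall, connect adjacent legs with their undersides at z = 116 mm, each running between the inner faces of the legs it joins and aligned with the legs' outer faces on the other axis.

The bookshelf is against the table's +x side, with their −y faces flush. The stool is on top of the table.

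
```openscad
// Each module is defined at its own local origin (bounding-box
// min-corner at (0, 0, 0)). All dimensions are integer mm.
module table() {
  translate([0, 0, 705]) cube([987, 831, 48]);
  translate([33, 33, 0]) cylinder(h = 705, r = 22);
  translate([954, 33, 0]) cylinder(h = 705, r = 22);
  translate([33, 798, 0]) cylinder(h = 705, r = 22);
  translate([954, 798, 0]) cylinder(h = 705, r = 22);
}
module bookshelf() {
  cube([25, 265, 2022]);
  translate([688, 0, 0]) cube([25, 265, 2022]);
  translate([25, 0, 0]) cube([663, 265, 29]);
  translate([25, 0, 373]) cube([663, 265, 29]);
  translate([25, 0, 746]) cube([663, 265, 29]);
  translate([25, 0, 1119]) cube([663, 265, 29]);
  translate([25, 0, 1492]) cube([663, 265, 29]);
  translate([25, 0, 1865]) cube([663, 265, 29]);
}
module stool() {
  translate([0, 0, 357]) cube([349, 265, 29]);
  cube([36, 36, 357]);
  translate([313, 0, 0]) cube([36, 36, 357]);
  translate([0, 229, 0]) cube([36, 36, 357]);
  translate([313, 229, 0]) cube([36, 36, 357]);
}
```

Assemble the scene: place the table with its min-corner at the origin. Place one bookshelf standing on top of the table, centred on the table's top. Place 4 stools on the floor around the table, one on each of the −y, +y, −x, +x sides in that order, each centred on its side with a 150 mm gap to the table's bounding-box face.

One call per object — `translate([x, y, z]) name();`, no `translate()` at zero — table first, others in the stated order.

table();
translate([137, 283, 753]) bookshelf();
translate([319, -415, 0]) stool();
translate([319, 981, 0]) stool();
translate([-499, 283, 0]) stool();
translate([1137, 283, 0]) stool();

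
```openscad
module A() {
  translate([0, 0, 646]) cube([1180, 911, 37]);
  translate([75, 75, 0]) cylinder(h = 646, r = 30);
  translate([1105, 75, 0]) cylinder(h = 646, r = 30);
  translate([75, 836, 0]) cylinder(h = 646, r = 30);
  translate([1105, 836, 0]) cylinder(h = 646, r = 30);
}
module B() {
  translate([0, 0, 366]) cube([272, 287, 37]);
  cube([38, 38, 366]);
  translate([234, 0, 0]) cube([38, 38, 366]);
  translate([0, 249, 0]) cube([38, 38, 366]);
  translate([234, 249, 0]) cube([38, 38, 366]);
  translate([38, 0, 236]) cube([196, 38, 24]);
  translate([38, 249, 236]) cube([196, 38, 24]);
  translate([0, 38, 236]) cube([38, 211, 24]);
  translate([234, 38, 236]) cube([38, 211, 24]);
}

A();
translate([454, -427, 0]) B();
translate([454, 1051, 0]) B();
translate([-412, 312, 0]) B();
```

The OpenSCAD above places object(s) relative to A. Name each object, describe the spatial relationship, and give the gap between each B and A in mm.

Each stool's nearest face is 140 mm from the table's bounding box.

A is a table. B is a stool. Three stools sit around the table at the −y, +y, −x sides. The gap between each stool and the table is 140 mm.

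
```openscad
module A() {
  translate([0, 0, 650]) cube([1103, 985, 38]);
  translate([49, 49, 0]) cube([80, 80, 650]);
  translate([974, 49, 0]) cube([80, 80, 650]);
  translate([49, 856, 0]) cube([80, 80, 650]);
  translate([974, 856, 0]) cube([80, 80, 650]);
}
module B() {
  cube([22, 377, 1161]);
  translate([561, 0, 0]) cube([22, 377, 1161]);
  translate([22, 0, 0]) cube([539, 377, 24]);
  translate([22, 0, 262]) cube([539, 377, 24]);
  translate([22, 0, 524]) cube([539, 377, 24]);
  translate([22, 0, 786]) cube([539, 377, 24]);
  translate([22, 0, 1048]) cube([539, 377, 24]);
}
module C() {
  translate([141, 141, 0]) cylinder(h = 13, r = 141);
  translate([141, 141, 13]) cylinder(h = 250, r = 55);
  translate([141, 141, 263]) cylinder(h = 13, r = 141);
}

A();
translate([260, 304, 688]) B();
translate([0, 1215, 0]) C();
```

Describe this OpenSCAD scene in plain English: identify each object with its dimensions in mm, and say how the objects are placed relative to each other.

A is a table with a 1103×985 mm rectangular top, 38 mm thick, top surface at z = 688 mm, supported by four 80×80 mm square legs, each inset 49 mm from the nearest pair of top edges, running from the floor.

B is an open bookshelf. Two side panels, each 22 mm thick, 377 mm deep and 1161 mm tall, stand 583 mm apart (outside-to-outside). Between them sit 5 shelves, each 24 mm thick and 377 mm deep, spanning the full gap between the sides. The bottom shelf rests on the floor (its underside at z = 0) and the clear gap between one shelf's top and the next shelf's underside is 238 mm.

C is a spool: two coaxial disc flanges of radius 141 mm and thickness 13 mm, joined by a core cylinder of radius 55 mm and height 250 mm. The lower flange rests on z = 0 and the three cylinders share a vertical axis.

The bookshelf is on top of the table, centred. The spool is on the floor beside the table on its +y side.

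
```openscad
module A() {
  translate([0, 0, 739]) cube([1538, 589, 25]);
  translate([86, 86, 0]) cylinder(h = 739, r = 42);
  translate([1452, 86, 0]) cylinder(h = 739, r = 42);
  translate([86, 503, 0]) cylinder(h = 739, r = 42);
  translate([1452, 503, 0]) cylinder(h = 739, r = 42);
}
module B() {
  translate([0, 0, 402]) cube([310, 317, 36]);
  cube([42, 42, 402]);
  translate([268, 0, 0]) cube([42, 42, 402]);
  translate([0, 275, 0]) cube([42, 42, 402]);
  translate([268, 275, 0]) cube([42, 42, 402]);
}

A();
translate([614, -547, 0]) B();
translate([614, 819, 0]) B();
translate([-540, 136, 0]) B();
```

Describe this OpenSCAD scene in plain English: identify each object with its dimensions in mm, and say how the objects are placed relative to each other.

A is a table with a 1538×589 mm rectangular top, 25 mm thick, top surface at z = 764 mm, supported by four round legs of 84 mm diameter, each leg's bounding box inset 44 mm from the nearest pair of top edges, running from the floor.

B is a four-legged stool. The seat is a 310×317×36 mm slab whose top surface is at z = 438 mm; four square legs, each 42×42 mm in cross-section, run from the floor (z = 0) to the underside of the seat, each flush with a corner of the seat.

Three stools sit around the table at the −y, +y, −x sides.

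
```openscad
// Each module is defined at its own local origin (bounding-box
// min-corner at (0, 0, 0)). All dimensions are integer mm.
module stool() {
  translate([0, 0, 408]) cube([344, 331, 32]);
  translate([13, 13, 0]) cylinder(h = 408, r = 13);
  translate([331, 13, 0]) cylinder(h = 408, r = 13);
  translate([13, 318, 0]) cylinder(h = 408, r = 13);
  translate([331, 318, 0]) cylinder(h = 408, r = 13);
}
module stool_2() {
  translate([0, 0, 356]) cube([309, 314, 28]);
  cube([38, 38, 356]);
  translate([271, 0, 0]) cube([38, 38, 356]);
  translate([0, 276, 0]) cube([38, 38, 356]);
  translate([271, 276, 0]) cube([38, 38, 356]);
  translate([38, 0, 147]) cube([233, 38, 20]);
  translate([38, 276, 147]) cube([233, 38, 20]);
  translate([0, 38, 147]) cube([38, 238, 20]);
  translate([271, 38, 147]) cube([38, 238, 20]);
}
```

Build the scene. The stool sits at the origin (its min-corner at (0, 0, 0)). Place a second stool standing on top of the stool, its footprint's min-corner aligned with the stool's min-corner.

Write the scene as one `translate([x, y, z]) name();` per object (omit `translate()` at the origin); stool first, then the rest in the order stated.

stool();
translate([0, 0, 440]) stool_2();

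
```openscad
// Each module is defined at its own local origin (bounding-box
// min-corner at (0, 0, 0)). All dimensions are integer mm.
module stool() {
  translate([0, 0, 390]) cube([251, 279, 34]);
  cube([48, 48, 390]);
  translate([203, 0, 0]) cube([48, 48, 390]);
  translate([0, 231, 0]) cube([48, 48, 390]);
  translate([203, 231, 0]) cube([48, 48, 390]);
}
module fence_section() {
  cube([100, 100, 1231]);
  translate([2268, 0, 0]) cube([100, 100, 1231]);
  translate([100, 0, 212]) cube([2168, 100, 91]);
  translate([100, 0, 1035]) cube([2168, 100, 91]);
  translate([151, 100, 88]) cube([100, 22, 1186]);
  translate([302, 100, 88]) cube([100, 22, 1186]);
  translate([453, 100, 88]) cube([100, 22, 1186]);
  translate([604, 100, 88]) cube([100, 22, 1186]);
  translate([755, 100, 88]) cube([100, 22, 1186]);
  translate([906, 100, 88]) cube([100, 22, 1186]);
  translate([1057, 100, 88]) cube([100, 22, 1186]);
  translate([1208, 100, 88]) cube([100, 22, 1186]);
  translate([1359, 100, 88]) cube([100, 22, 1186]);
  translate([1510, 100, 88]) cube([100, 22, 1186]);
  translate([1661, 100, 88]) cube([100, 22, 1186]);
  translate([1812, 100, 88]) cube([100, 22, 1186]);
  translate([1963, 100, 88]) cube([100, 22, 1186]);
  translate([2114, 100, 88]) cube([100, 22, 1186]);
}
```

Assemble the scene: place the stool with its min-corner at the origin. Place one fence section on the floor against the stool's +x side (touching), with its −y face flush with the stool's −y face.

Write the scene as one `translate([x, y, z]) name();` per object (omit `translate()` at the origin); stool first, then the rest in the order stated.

stool();
translate([251, 0, 0]) fence_section();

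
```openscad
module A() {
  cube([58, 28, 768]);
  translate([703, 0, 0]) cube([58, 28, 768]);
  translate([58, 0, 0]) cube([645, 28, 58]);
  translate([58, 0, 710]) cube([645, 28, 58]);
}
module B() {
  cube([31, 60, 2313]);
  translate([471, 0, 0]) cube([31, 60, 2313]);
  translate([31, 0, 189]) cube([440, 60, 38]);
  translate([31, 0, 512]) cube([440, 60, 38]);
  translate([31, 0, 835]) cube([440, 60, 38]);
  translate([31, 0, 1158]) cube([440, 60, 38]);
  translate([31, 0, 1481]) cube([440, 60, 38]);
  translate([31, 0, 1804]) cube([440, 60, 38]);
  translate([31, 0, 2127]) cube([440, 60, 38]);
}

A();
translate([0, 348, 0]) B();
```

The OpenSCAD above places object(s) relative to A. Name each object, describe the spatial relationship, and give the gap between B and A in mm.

The ladder's nearest face is 320 mm from the picture frame's +y face.

A is a picture frame. B is a ladder. The ladder is on the floor beside the picture frame on its +y side. The gap between the ladder and the picture frame is 320 mm.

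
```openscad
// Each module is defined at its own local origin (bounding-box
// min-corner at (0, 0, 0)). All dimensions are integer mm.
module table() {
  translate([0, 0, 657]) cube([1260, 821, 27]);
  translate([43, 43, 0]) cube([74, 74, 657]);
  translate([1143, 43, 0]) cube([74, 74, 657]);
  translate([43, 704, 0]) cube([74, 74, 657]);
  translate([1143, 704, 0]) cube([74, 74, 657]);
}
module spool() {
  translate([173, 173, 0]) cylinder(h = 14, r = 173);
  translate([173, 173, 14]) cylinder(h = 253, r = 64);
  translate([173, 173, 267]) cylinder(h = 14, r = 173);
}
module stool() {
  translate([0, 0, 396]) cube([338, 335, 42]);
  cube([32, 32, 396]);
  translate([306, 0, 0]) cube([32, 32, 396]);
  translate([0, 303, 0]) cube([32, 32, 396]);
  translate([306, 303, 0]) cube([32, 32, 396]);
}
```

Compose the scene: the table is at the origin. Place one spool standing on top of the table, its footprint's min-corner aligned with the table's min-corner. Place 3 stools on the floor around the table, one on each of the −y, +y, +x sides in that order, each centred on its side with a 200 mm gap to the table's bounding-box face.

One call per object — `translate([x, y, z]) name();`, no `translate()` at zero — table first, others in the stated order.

table();
translate([0, 0, 684]) spool();
translate([461, -535, 0]) stool();
translate([461, 1021, 0]) stool();
translate([1460, 243, 0]) stool();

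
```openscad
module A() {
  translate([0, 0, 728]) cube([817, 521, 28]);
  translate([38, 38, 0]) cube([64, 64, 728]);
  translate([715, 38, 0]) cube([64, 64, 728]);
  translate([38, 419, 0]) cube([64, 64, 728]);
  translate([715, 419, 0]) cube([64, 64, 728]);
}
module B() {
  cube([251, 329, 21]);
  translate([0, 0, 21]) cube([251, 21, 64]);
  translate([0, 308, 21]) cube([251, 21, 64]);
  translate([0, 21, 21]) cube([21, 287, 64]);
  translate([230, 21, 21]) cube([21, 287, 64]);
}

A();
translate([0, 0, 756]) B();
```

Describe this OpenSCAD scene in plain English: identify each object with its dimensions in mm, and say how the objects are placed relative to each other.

A is a rectangular dining table. The top is 817×521×28 mm with its upper surface at z = 756 mm. It stands on four 64×64 mm square legs, each inset 38 mm from the nearest pair of top edges, running from the floor to the underside of the top.

B is an open-topped rectangular box: outside dimensions 251×329×85 mm, with a uniform wall and base thickness of 21 mm. The base is a full 251×329 slab on the floor; four walls sit on top of the base. The front and back walls (the −y and +y sides) span the full width; the two side walls fit between them.

The open box is on top of the table.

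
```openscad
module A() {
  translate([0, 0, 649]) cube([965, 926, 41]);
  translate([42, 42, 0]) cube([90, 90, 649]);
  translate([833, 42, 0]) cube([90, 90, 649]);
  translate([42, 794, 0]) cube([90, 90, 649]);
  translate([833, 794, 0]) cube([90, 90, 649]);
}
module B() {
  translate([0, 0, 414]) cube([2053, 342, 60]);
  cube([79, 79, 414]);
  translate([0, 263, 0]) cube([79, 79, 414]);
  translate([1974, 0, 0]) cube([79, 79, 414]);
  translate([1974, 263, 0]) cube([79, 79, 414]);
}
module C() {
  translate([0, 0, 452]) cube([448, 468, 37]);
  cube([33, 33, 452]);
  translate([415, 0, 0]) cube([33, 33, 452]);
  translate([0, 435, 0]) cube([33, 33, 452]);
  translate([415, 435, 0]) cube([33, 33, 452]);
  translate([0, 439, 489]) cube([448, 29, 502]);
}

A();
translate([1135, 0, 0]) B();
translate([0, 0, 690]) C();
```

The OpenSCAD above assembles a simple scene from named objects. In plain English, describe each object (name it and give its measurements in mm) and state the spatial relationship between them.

A is a table: top 965 mm (x) × 926 mm (y), 41 mm thick, upper face at z = 690 mm, on four 90×90 mm square legs, each inset 42 mm from the nearest pair of top edges, running from z = 0 to the bottom of the top.

B is a bench: a 2053×342 mm seat slab, 60 mm thick, top at z = 474 mm, on four 79×79 mm square legs flush with the seat corners and standing on z = 0.

C is a chair. The seat is a 448×468×37 mm slab with its top at z = 489 mm, on four 33×33 mm corner legs (flush with the seat edges, standing on z = 0). A flat backrest 29 mm thick, 502 mm tall, spans the full seat width and rises from the seat top along its +y edge, rear face flush with the rear of the seat.

The bench is on the floor beside the table on its +x side. The chair is on top of the table.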